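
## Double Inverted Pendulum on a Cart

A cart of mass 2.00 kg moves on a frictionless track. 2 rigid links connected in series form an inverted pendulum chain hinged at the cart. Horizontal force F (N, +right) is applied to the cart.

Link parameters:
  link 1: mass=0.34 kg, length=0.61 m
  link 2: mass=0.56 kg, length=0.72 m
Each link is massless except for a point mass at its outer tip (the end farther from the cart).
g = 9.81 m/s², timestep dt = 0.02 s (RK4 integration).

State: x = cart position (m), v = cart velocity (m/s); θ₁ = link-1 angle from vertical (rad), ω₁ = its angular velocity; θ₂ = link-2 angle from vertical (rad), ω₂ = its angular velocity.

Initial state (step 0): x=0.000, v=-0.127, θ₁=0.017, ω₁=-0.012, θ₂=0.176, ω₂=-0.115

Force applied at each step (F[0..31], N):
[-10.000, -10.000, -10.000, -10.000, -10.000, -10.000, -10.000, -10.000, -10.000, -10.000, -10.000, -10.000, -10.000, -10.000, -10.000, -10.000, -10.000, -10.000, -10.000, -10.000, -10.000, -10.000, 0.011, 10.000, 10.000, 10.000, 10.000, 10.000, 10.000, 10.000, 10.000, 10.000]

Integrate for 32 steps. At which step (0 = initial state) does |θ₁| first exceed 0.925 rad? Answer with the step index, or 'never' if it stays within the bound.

Answer: 25

Derivation:
apply F[0]=-10.000 → step 1: x=-0.004, v=-0.228, θ₁=0.018, ω₁=0.081, θ₂=0.175, ω₂=-0.007
apply F[1]=-10.000 → step 2: x=-0.009, v=-0.330, θ₁=0.020, ω₁=0.177, θ₂=0.176, ω₂=0.100
apply F[2]=-10.000 → step 3: x=-0.017, v=-0.432, θ₁=0.025, ω₁=0.274, θ₂=0.179, ω₂=0.205
apply F[3]=-10.000 → step 4: x=-0.026, v=-0.534, θ₁=0.031, ω₁=0.376, θ₂=0.184, ω₂=0.308
apply F[4]=-10.000 → step 5: x=-0.038, v=-0.637, θ₁=0.040, ω₁=0.483, θ₂=0.191, ω₂=0.410
apply F[5]=-10.000 → step 6: x=-0.052, v=-0.741, θ₁=0.051, ω₁=0.596, θ₂=0.200, ω₂=0.509
apply F[6]=-10.000 → step 7: x=-0.068, v=-0.845, θ₁=0.064, ω₁=0.716, θ₂=0.211, ω₂=0.604
apply F[7]=-10.000 → step 8: x=-0.086, v=-0.951, θ₁=0.079, ω₁=0.846, θ₂=0.224, ω₂=0.696
apply F[8]=-10.000 → step 9: x=-0.106, v=-1.057, θ₁=0.098, ω₁=0.986, θ₂=0.239, ω₂=0.783
apply F[9]=-10.000 → step 10: x=-0.128, v=-1.165, θ₁=0.119, ω₁=1.139, θ₂=0.256, ω₂=0.864
apply F[10]=-10.000 → step 11: x=-0.152, v=-1.274, θ₁=0.143, ω₁=1.305, θ₂=0.274, ω₂=0.938
apply F[11]=-10.000 → step 12: x=-0.179, v=-1.384, θ₁=0.171, ω₁=1.488, θ₂=0.293, ω₂=1.003
apply F[12]=-10.000 → step 13: x=-0.208, v=-1.494, θ₁=0.203, ω₁=1.687, θ₂=0.314, ω₂=1.058
apply F[13]=-10.000 → step 14: x=-0.239, v=-1.606, θ₁=0.239, ω₁=1.905, θ₂=0.335, ω₂=1.102
apply F[14]=-10.000 → step 15: x=-0.272, v=-1.717, θ₁=0.279, ω₁=2.142, θ₂=0.358, ω₂=1.134
apply F[15]=-10.000 → step 16: x=-0.307, v=-1.828, θ₁=0.325, ω₁=2.398, θ₂=0.381, ω₂=1.154
apply F[16]=-10.000 → step 17: x=-0.345, v=-1.936, θ₁=0.375, ω₁=2.669, θ₂=0.404, ω₂=1.163
apply F[17]=-10.000 → step 18: x=-0.385, v=-2.042, θ₁=0.431, ω₁=2.953, θ₂=0.427, ω₂=1.165
apply F[18]=-10.000 → step 19: x=-0.427, v=-2.142, θ₁=0.493, ω₁=3.243, θ₂=0.450, ω₂=1.165
apply F[19]=-10.000 → step 20: x=-0.471, v=-2.235, θ₁=0.561, ω₁=3.530, θ₂=0.474, ω₂=1.173
apply F[20]=-10.000 → step 21: x=-0.516, v=-2.320, θ₁=0.635, ω₁=3.805, θ₂=0.498, ω₂=1.198
apply F[21]=-10.000 → step 22: x=-0.563, v=-2.394, θ₁=0.713, ω₁=4.058, θ₂=0.522, ω₂=1.253
apply F[22]=+0.011 → step 23: x=-0.611, v=-2.375, θ₁=0.796, ω₁=4.214, θ₂=0.547, ω₂=1.303
apply F[23]=+10.000 → step 24: x=-0.657, v=-2.267, θ₁=0.881, ω₁=4.312, θ₂=0.574, ω₂=1.326
apply F[24]=+10.000 → step 25: x=-0.702, v=-2.155, θ₁=0.969, ω₁=4.421, θ₂=0.601, ω₂=1.367
apply F[25]=+10.000 → step 26: x=-0.744, v=-2.038, θ₁=1.058, ω₁=4.536, θ₂=0.629, ω₂=1.433
apply F[26]=+10.000 → step 27: x=-0.783, v=-1.914, θ₁=1.150, ω₁=4.656, θ₂=0.658, ω₂=1.528
apply F[27]=+10.000 → step 28: x=-0.820, v=-1.785, θ₁=1.244, ω₁=4.777, θ₂=0.690, ω₂=1.657
apply F[28]=+10.000 → step 29: x=-0.854, v=-1.649, θ₁=1.341, ω₁=4.898, θ₂=0.725, ω₂=1.824
apply F[29]=+10.000 → step 30: x=-0.886, v=-1.507, θ₁=1.440, ω₁=5.017, θ₂=0.763, ω₂=2.034
apply F[30]=+10.000 → step 31: x=-0.915, v=-1.359, θ₁=1.542, ω₁=5.130, θ₂=0.806, ω₂=2.291
apply F[31]=+10.000 → step 32: x=-0.940, v=-1.205, θ₁=1.645, ω₁=5.234, θ₂=0.855, ω₂=2.599
|θ₁| = 0.969 > 0.925 first at step 25.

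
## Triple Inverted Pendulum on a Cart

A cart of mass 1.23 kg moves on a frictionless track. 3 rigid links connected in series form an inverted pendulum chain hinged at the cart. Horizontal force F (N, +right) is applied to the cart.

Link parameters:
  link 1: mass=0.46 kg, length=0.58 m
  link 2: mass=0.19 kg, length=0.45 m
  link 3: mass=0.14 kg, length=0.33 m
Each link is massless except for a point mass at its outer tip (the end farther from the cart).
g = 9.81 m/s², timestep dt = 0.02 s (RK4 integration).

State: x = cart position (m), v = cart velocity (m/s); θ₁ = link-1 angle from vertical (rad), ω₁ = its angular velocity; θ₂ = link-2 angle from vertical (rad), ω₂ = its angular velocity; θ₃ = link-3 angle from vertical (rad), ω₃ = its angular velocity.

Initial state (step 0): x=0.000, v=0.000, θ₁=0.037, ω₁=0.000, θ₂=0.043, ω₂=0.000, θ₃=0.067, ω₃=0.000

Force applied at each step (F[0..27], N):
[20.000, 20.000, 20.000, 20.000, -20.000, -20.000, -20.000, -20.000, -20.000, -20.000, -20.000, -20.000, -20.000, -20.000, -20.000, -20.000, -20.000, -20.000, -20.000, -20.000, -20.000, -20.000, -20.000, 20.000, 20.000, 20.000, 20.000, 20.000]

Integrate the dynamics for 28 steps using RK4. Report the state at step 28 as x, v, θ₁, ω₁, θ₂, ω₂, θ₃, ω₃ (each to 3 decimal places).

Answer: x=-0.898, v=-2.400, θ₁=1.401, ω₁=6.512, θ₂=0.689, ω₂=1.855, θ₃=0.500, ω₃=3.211

Derivation:
apply F[0]=+20.000 → step 1: x=0.003, v=0.321, θ₁=0.032, ω₁=-0.542, θ₂=0.043, ω₂=-0.002, θ₃=0.067, ω₃=0.026
apply F[1]=+20.000 → step 2: x=0.013, v=0.643, θ₁=0.015, ω₁=-1.094, θ₂=0.043, ω₂=0.004, θ₃=0.068, ω₃=0.052
apply F[2]=+20.000 → step 3: x=0.029, v=0.968, θ₁=-0.012, ω₁=-1.662, θ₂=0.043, ω₂=0.023, θ₃=0.069, ω₃=0.075
apply F[3]=+20.000 → step 4: x=0.052, v=1.295, θ₁=-0.051, ω₁=-2.250, θ₂=0.044, ω₂=0.057, θ₃=0.071, ω₃=0.095
apply F[4]=-20.000 → step 5: x=0.074, v=0.978, θ₁=-0.091, ω₁=-1.753, θ₂=0.046, ω₂=0.125, θ₃=0.073, ω₃=0.119
apply F[5]=-20.000 → step 6: x=0.091, v=0.667, θ₁=-0.122, ω₁=-1.293, θ₂=0.049, ω₂=0.233, θ₃=0.076, ω₃=0.147
apply F[6]=-20.000 → step 7: x=0.101, v=0.360, θ₁=-0.143, ω₁=-0.862, θ₂=0.055, ω₂=0.377, θ₃=0.079, ω₃=0.175
apply F[7]=-20.000 → step 8: x=0.105, v=0.056, θ₁=-0.156, ω₁=-0.452, θ₂=0.065, ω₂=0.549, θ₃=0.083, ω₃=0.199
apply F[8]=-20.000 → step 9: x=0.103, v=-0.245, θ₁=-0.161, ω₁=-0.055, θ₂=0.077, ω₂=0.745, θ₃=0.087, ω₃=0.216
apply F[9]=-20.000 → step 10: x=0.095, v=-0.547, θ₁=-0.159, ω₁=0.338, θ₂=0.094, ω₂=0.957, θ₃=0.091, ω₃=0.220
apply F[10]=-20.000 → step 11: x=0.081, v=-0.850, θ₁=-0.148, ω₁=0.737, θ₂=0.116, ω₂=1.177, θ₃=0.096, ω₃=0.208
apply F[11]=-20.000 → step 12: x=0.061, v=-1.157, θ₁=-0.129, ω₁=1.151, θ₂=0.142, ω₂=1.398, θ₃=0.099, ω₃=0.177
apply F[12]=-20.000 → step 13: x=0.035, v=-1.468, θ₁=-0.102, ω₁=1.587, θ₂=0.172, ω₂=1.609, θ₃=0.103, ω₃=0.127
apply F[13]=-20.000 → step 14: x=0.003, v=-1.784, θ₁=-0.065, ω₁=2.054, θ₂=0.206, ω₂=1.798, θ₃=0.104, ω₃=0.064
apply F[14]=-20.000 → step 15: x=-0.036, v=-2.105, θ₁=-0.019, ω₁=2.559, θ₂=0.243, ω₂=1.947, θ₃=0.105, ω₃=-0.001
apply F[15]=-20.000 → step 16: x=-0.082, v=-2.431, θ₁=0.037, ω₁=3.105, θ₂=0.283, ω₂=2.041, θ₃=0.105, ω₃=-0.048
apply F[16]=-20.000 → step 17: x=-0.134, v=-2.757, θ₁=0.105, ω₁=3.689, θ₂=0.324, ω₂=2.061, θ₃=0.104, ω₃=-0.046
apply F[17]=-20.000 → step 18: x=-0.192, v=-3.077, θ₁=0.185, ω₁=4.301, θ₂=0.365, ω₂=1.997, θ₃=0.103, ω₃=0.042
apply F[18]=-20.000 → step 19: x=-0.257, v=-3.382, θ₁=0.277, ω₁=4.918, θ₂=0.404, ω₂=1.856, θ₃=0.106, ω₃=0.257
apply F[19]=-20.000 → step 20: x=-0.327, v=-3.661, θ₁=0.382, ω₁=5.507, θ₂=0.439, ω₂=1.668, θ₃=0.115, ω₃=0.629
apply F[20]=-20.000 → step 21: x=-0.403, v=-3.901, θ₁=0.497, ω₁=6.031, θ₂=0.471, ω₂=1.491, θ₃=0.132, ω₃=1.164
apply F[21]=-20.000 → step 22: x=-0.483, v=-4.094, θ₁=0.622, ω₁=6.458, θ₂=0.499, ω₂=1.402, θ₃=0.162, ω₃=1.830
apply F[22]=-20.000 → step 23: x=-0.566, v=-4.240, θ₁=0.755, ω₁=6.775, θ₂=0.528, ω₂=1.468, θ₃=0.206, ω₃=2.566
apply F[23]=+20.000 → step 24: x=-0.647, v=-3.864, θ₁=0.888, ω₁=6.539, θ₂=0.557, ω₂=1.510, θ₃=0.259, ω₃=2.764
apply F[24]=+20.000 → step 25: x=-0.721, v=-3.497, θ₁=1.017, ω₁=6.404, θ₂=0.588, ω₂=1.565, θ₃=0.316, ω₃=2.906
apply F[25]=+20.000 → step 26: x=-0.787, v=-3.135, θ₁=1.144, ω₁=6.362, θ₂=0.620, ω₂=1.632, θ₃=0.375, ω₃=3.018
apply F[26]=+20.000 → step 27: x=-0.846, v=-2.771, θ₁=1.272, ω₁=6.400, θ₂=0.654, ω₂=1.722, θ₃=0.437, ω₃=3.117
apply F[27]=+20.000 → step 28: x=-0.898, v=-2.400, θ₁=1.401, ω₁=6.512, θ₂=0.689, ω₂=1.855, θ₃=0.500, ω₃=3.211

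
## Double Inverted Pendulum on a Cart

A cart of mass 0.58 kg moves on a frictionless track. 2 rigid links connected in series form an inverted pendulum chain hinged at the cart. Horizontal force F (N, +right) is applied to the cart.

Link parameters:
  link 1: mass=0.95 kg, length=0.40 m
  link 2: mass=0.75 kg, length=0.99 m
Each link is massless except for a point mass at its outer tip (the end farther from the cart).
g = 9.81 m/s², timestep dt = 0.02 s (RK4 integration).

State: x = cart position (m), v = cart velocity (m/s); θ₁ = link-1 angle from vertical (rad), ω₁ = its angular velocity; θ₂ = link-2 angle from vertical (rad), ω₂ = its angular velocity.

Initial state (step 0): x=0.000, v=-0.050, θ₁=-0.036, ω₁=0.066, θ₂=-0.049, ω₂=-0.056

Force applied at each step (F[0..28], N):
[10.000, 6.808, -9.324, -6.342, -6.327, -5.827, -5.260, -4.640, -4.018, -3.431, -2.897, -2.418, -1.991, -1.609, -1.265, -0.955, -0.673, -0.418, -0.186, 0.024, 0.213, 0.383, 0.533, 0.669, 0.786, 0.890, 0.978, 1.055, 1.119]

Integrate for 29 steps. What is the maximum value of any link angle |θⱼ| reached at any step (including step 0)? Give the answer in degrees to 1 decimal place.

Answer: 6.9°

Derivation:
apply F[0]=+10.000 → step 1: x=0.003, v=0.315, θ₁=-0.044, ω₁=-0.861, θ₂=-0.050, ω₂=-0.060
apply F[1]=+6.808 → step 2: x=0.012, v=0.577, θ₁=-0.068, ω₁=-1.543, θ₂=-0.051, ω₂=-0.058
apply F[2]=-9.324 → step 3: x=0.020, v=0.304, θ₁=-0.092, ω₁=-0.915, θ₂=-0.052, ω₂=-0.048
apply F[3]=-6.342 → step 4: x=0.025, v=0.146, θ₁=-0.107, ω₁=-0.590, θ₂=-0.053, ω₂=-0.030
apply F[4]=-6.327 → step 5: x=0.026, v=-0.003, θ₁=-0.116, ω₁=-0.298, θ₂=-0.054, ω₂=-0.008
apply F[5]=-5.827 → step 6: x=0.025, v=-0.132, θ₁=-0.120, ω₁=-0.064, θ₂=-0.054, ω₂=0.017
apply F[6]=-5.260 → step 7: x=0.021, v=-0.241, θ₁=-0.119, ω₁=0.121, θ₂=-0.053, ω₂=0.042
apply F[7]=-4.640 → step 8: x=0.015, v=-0.330, θ₁=-0.115, ω₁=0.260, θ₂=-0.052, ω₂=0.066
apply F[8]=-4.018 → step 9: x=0.008, v=-0.403, θ₁=-0.109, ω₁=0.360, θ₂=-0.050, ω₂=0.088
apply F[9]=-3.431 → step 10: x=-0.000, v=-0.459, θ₁=-0.101, ω₁=0.428, θ₂=-0.048, ω₂=0.108
apply F[10]=-2.897 → step 11: x=-0.010, v=-0.503, θ₁=-0.092, ω₁=0.470, θ₂=-0.046, ω₂=0.126
apply F[11]=-2.418 → step 12: x=-0.020, v=-0.536, θ₁=-0.083, ω₁=0.493, θ₂=-0.043, ω₂=0.141
apply F[12]=-1.991 → step 13: x=-0.031, v=-0.560, θ₁=-0.073, ω₁=0.501, θ₂=-0.040, ω₂=0.154
apply F[13]=-1.609 → step 14: x=-0.043, v=-0.577, θ₁=-0.063, ω₁=0.498, θ₂=-0.037, ω₂=0.164
apply F[14]=-1.265 → step 15: x=-0.054, v=-0.588, θ₁=-0.053, ω₁=0.487, θ₂=-0.034, ω₂=0.172
apply F[15]=-0.955 → step 16: x=-0.066, v=-0.593, θ₁=-0.044, ω₁=0.470, θ₂=-0.030, ω₂=0.178
apply F[16]=-0.673 → step 17: x=-0.078, v=-0.594, θ₁=-0.035, ω₁=0.450, θ₂=-0.027, ω₂=0.182
apply F[17]=-0.418 → step 18: x=-0.090, v=-0.591, θ₁=-0.026, ω₁=0.426, θ₂=-0.023, ω₂=0.184
apply F[18]=-0.186 → step 19: x=-0.102, v=-0.586, θ₁=-0.018, ω₁=0.401, θ₂=-0.019, ω₂=0.184
apply F[19]=+0.024 → step 20: x=-0.113, v=-0.577, θ₁=-0.010, ω₁=0.374, θ₂=-0.016, ω₂=0.182
apply F[20]=+0.213 → step 21: x=-0.125, v=-0.566, θ₁=-0.003, ω₁=0.347, θ₂=-0.012, ω₂=0.180
apply F[21]=+0.383 → step 22: x=-0.136, v=-0.553, θ₁=0.004, ω₁=0.319, θ₂=-0.008, ω₂=0.176
apply F[22]=+0.533 → step 23: x=-0.147, v=-0.539, θ₁=0.010, ω₁=0.292, θ₂=-0.005, ω₂=0.171
apply F[23]=+0.669 → step 24: x=-0.157, v=-0.523, θ₁=0.016, ω₁=0.266, θ₂=-0.002, ω₂=0.165
apply F[24]=+0.786 → step 25: x=-0.168, v=-0.507, θ₁=0.021, ω₁=0.240, θ₂=0.002, ω₂=0.159
apply F[25]=+0.890 → step 26: x=-0.178, v=-0.489, θ₁=0.025, ω₁=0.215, θ₂=0.005, ω₂=0.152
apply F[26]=+0.978 → step 27: x=-0.187, v=-0.471, θ₁=0.029, ω₁=0.192, θ₂=0.008, ω₂=0.144
apply F[27]=+1.055 → step 28: x=-0.197, v=-0.453, θ₁=0.033, ω₁=0.170, θ₂=0.010, ω₂=0.136
apply F[28]=+1.119 → step 29: x=-0.205, v=-0.434, θ₁=0.036, ω₁=0.148, θ₂=0.013, ω₂=0.128
Max |angle| over trajectory = 0.120 rad = 6.9°.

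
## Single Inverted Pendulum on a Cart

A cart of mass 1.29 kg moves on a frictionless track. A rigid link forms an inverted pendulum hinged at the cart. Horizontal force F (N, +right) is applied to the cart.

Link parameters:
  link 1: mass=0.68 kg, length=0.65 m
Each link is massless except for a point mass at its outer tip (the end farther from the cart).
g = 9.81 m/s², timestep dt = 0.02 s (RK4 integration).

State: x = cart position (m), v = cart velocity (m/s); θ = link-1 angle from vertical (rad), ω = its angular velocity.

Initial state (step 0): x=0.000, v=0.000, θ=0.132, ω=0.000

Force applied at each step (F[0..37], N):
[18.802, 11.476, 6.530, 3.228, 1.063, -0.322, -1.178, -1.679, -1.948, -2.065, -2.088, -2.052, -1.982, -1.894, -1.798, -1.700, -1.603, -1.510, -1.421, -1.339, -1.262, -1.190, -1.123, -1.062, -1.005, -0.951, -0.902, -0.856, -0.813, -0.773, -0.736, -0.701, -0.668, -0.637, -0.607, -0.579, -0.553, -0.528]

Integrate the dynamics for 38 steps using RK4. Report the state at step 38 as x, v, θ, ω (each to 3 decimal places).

Answer: x=0.183, v=0.008, θ=-0.025, ω=0.036

Derivation:
apply F[0]=+18.802 → step 1: x=0.003, v=0.276, θ=0.128, ω=-0.381
apply F[1]=+11.476 → step 2: x=0.010, v=0.440, θ=0.118, ω=-0.595
apply F[2]=+6.530 → step 3: x=0.020, v=0.529, θ=0.106, ω=-0.698
apply F[3]=+3.228 → step 4: x=0.031, v=0.569, θ=0.091, ω=-0.729
apply F[4]=+1.063 → step 5: x=0.042, v=0.577, θ=0.077, ω=-0.716
apply F[5]=-0.322 → step 6: x=0.053, v=0.566, θ=0.063, ω=-0.677
apply F[6]=-1.178 → step 7: x=0.065, v=0.542, θ=0.050, ω=-0.623
apply F[7]=-1.679 → step 8: x=0.075, v=0.511, θ=0.038, ω=-0.563
apply F[8]=-1.948 → step 9: x=0.085, v=0.478, θ=0.027, ω=-0.502
apply F[9]=-2.065 → step 10: x=0.094, v=0.443, θ=0.018, ω=-0.442
apply F[10]=-2.088 → step 11: x=0.103, v=0.410, θ=0.010, ω=-0.386
apply F[11]=-2.052 → step 12: x=0.111, v=0.377, θ=0.002, ω=-0.335
apply F[12]=-1.982 → step 13: x=0.118, v=0.347, θ=-0.004, ω=-0.288
apply F[13]=-1.894 → step 14: x=0.124, v=0.318, θ=-0.009, ω=-0.245
apply F[14]=-1.798 → step 15: x=0.131, v=0.291, θ=-0.014, ω=-0.208
apply F[15]=-1.700 → step 16: x=0.136, v=0.266, θ=-0.017, ω=-0.174
apply F[16]=-1.603 → step 17: x=0.141, v=0.244, θ=-0.021, ω=-0.145
apply F[17]=-1.510 → step 18: x=0.146, v=0.222, θ=-0.023, ω=-0.119
apply F[18]=-1.421 → step 19: x=0.150, v=0.203, θ=-0.025, ω=-0.096
apply F[19]=-1.339 → step 20: x=0.154, v=0.185, θ=-0.027, ω=-0.077
apply F[20]=-1.262 → step 21: x=0.158, v=0.168, θ=-0.028, ω=-0.059
apply F[21]=-1.190 → step 22: x=0.161, v=0.153, θ=-0.029, ω=-0.044
apply F[22]=-1.123 → step 23: x=0.164, v=0.138, θ=-0.030, ω=-0.031
apply F[23]=-1.062 → step 24: x=0.166, v=0.125, θ=-0.031, ω=-0.020
apply F[24]=-1.005 → step 25: x=0.169, v=0.113, θ=-0.031, ω=-0.010
apply F[25]=-0.951 → step 26: x=0.171, v=0.101, θ=-0.031, ω=-0.002
apply F[26]=-0.902 → step 27: x=0.173, v=0.090, θ=-0.031, ω=0.005
apply F[27]=-0.856 → step 28: x=0.174, v=0.080, θ=-0.031, ω=0.011
apply F[28]=-0.813 → step 29: x=0.176, v=0.071, θ=-0.031, ω=0.016
apply F[29]=-0.773 → step 30: x=0.177, v=0.062, θ=-0.030, ω=0.021
apply F[30]=-0.736 → step 31: x=0.178, v=0.054, θ=-0.030, ω=0.024
apply F[31]=-0.701 → step 32: x=0.179, v=0.046, θ=-0.029, ω=0.027
apply F[32]=-0.668 → step 33: x=0.180, v=0.039, θ=-0.029, ω=0.030
apply F[33]=-0.637 → step 34: x=0.181, v=0.032, θ=-0.028, ω=0.032
apply F[34]=-0.607 → step 35: x=0.182, v=0.025, θ=-0.028, ω=0.034
apply F[35]=-0.579 → step 36: x=0.182, v=0.019, θ=-0.027, ω=0.035
apply F[36]=-0.553 → step 37: x=0.182, v=0.013, θ=-0.026, ω=0.036
apply F[37]=-0.528 → step 38: x=0.183, v=0.008, θ=-0.025, ω=0.036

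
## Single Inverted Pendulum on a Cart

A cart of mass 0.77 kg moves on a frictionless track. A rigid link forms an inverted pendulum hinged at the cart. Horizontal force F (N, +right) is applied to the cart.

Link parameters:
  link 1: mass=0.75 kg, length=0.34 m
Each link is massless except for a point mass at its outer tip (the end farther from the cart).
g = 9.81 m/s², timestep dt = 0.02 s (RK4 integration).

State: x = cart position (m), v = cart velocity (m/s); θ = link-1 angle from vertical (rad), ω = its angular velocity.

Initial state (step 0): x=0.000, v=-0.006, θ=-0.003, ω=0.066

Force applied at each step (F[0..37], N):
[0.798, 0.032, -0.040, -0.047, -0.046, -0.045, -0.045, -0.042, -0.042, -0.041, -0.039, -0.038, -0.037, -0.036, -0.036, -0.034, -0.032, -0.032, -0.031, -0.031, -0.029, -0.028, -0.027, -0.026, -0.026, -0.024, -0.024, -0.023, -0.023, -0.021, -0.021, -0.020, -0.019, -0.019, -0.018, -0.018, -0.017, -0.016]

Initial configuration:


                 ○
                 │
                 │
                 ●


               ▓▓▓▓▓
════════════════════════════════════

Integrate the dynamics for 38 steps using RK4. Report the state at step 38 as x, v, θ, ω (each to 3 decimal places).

apply F[0]=+0.798 → step 1: x=0.000, v=0.015, θ=-0.002, ω=0.002
apply F[1]=+0.032 → step 2: x=0.000, v=0.016, θ=-0.002, ω=-0.003
apply F[2]=-0.040 → step 3: x=0.001, v=0.016, θ=-0.002, ω=-0.003
apply F[3]=-0.047 → step 4: x=0.001, v=0.015, θ=-0.002, ω=-0.002
apply F[4]=-0.046 → step 5: x=0.001, v=0.014, θ=-0.002, ω=-0.001
apply F[5]=-0.045 → step 6: x=0.002, v=0.014, θ=-0.002, ω=-0.000
apply F[6]=-0.045 → step 7: x=0.002, v=0.013, θ=-0.002, ω=0.000
apply F[7]=-0.042 → step 8: x=0.002, v=0.012, θ=-0.002, ω=0.001
apply F[8]=-0.042 → step 9: x=0.002, v=0.012, θ=-0.002, ω=0.001
apply F[9]=-0.041 → step 10: x=0.003, v=0.011, θ=-0.002, ω=0.001
apply F[10]=-0.039 → step 11: x=0.003, v=0.011, θ=-0.002, ω=0.002
apply F[11]=-0.038 → step 12: x=0.003, v=0.010, θ=-0.002, ω=0.002
apply F[12]=-0.037 → step 13: x=0.003, v=0.010, θ=-0.002, ω=0.002
apply F[13]=-0.036 → step 14: x=0.003, v=0.009, θ=-0.002, ω=0.002
apply F[14]=-0.036 → step 15: x=0.004, v=0.009, θ=-0.002, ω=0.002
apply F[15]=-0.034 → step 16: x=0.004, v=0.008, θ=-0.002, ω=0.002
apply F[16]=-0.032 → step 17: x=0.004, v=0.008, θ=-0.002, ω=0.002
apply F[17]=-0.032 → step 18: x=0.004, v=0.007, θ=-0.002, ω=0.003
apply F[18]=-0.031 → step 19: x=0.004, v=0.007, θ=-0.002, ω=0.003
apply F[19]=-0.031 → step 20: x=0.004, v=0.006, θ=-0.002, ω=0.003
apply F[20]=-0.029 → step 21: x=0.004, v=0.006, θ=-0.002, ω=0.003
apply F[21]=-0.028 → step 22: x=0.005, v=0.006, θ=-0.002, ω=0.003
apply F[22]=-0.027 → step 23: x=0.005, v=0.005, θ=-0.002, ω=0.003
apply F[23]=-0.026 → step 24: x=0.005, v=0.005, θ=-0.002, ω=0.003
apply F[24]=-0.026 → step 25: x=0.005, v=0.005, θ=-0.002, ω=0.003
apply F[25]=-0.024 → step 26: x=0.005, v=0.004, θ=-0.002, ω=0.003
apply F[26]=-0.024 → step 27: x=0.005, v=0.004, θ=-0.002, ω=0.002
apply F[27]=-0.023 → step 28: x=0.005, v=0.004, θ=-0.002, ω=0.002
apply F[28]=-0.023 → step 29: x=0.005, v=0.003, θ=-0.002, ω=0.002
apply F[29]=-0.021 → step 30: x=0.005, v=0.003, θ=-0.001, ω=0.002
apply F[30]=-0.021 → step 31: x=0.005, v=0.003, θ=-0.001, ω=0.002
apply F[31]=-0.020 → step 32: x=0.005, v=0.003, θ=-0.001, ω=0.002
apply F[32]=-0.019 → step 33: x=0.005, v=0.002, θ=-0.001, ω=0.002
apply F[33]=-0.019 → step 34: x=0.005, v=0.002, θ=-0.001, ω=0.002
apply F[34]=-0.018 → step 35: x=0.006, v=0.002, θ=-0.001, ω=0.002
apply F[35]=-0.018 → step 36: x=0.006, v=0.002, θ=-0.001, ω=0.002
apply F[36]=-0.017 → step 37: x=0.006, v=0.001, θ=-0.001, ω=0.002
apply F[37]=-0.016 → step 38: x=0.006, v=0.001, θ=-0.001, ω=0.002

Answer: x=0.006, v=0.001, θ=-0.001, ω=0.002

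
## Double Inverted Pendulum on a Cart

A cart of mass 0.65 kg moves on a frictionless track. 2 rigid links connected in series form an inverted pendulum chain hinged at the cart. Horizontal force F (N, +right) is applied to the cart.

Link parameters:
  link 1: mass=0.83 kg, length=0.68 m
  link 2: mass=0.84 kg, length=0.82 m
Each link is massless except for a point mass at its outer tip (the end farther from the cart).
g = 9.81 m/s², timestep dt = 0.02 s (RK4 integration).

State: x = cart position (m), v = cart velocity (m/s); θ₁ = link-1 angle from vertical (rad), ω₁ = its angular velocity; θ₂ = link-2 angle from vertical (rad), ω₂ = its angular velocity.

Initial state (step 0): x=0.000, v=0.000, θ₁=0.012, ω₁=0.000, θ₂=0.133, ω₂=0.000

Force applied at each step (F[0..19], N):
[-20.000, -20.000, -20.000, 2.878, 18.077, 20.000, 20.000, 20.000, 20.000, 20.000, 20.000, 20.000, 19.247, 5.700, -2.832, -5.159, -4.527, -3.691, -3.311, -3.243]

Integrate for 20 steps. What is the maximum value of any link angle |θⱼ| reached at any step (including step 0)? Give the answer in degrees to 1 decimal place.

Answer: 15.5°

Derivation:
apply F[0]=-20.000 → step 1: x=-0.006, v=-0.622, θ₁=0.021, ω₁=0.888, θ₂=0.134, ω₂=0.052
apply F[1]=-20.000 → step 2: x=-0.025, v=-1.250, θ₁=0.048, ω₁=1.797, θ₂=0.135, ω₂=0.090
apply F[2]=-20.000 → step 3: x=-0.056, v=-1.879, θ₁=0.093, ω₁=2.731, θ₂=0.137, ω₂=0.104
apply F[3]=+2.878 → step 4: x=-0.093, v=-1.822, θ₁=0.147, ω₁=2.680, θ₂=0.139, ω₂=0.108
apply F[4]=+18.077 → step 5: x=-0.125, v=-1.352, θ₁=0.194, ω₁=2.058, θ₂=0.141, ω₂=0.093
apply F[5]=+20.000 → step 6: x=-0.147, v=-0.872, θ₁=0.229, ω₁=1.456, θ₂=0.143, ω₂=0.049
apply F[6]=+20.000 → step 7: x=-0.160, v=-0.426, θ₁=0.253, ω₁=0.928, θ₂=0.143, ω₂=-0.018
apply F[7]=+20.000 → step 8: x=-0.164, v=-0.002, θ₁=0.267, ω₁=0.449, θ₂=0.142, ω₂=-0.101
apply F[8]=+20.000 → step 9: x=-0.160, v=0.413, θ₁=0.271, ω₁=-0.006, θ₂=0.139, ω₂=-0.194
apply F[9]=+20.000 → step 10: x=-0.148, v=0.828, θ₁=0.266, ω₁=-0.460, θ₂=0.134, ω₂=-0.289
apply F[10]=+20.000 → step 11: x=-0.127, v=1.254, θ₁=0.252, ω₁=-0.937, θ₂=0.127, ω₂=-0.380
apply F[11]=+20.000 → step 12: x=-0.097, v=1.702, θ₁=0.229, ω₁=-1.460, θ₂=0.119, ω₂=-0.459
apply F[12]=+19.247 → step 13: x=-0.059, v=2.162, θ₁=0.194, ω₁=-2.026, θ₂=0.109, ω₂=-0.517
apply F[13]=+5.700 → step 14: x=-0.015, v=2.271, θ₁=0.153, ω₁=-2.119, θ₂=0.098, ω₂=-0.543
apply F[14]=-2.832 → step 15: x=0.030, v=2.143, θ₁=0.112, ω₁=-1.888, θ₂=0.088, ω₂=-0.554
apply F[15]=-5.159 → step 16: x=0.070, v=1.952, θ₁=0.078, ω₁=-1.578, θ₂=0.076, ω₂=-0.558
apply F[16]=-4.527 → step 17: x=0.108, v=1.788, θ₁=0.049, ω₁=-1.321, θ₂=0.065, ω₂=-0.555
apply F[17]=-3.691 → step 18: x=0.142, v=1.659, θ₁=0.024, ω₁=-1.126, θ₂=0.054, ω₂=-0.546
apply F[18]=-3.311 → step 19: x=0.174, v=1.550, θ₁=0.004, ω₁=-0.972, θ₂=0.043, ω₂=-0.530
apply F[19]=-3.243 → step 20: x=0.204, v=1.453, θ₁=-0.015, ω₁=-0.843, θ₂=0.033, ω₂=-0.511
Max |angle| over trajectory = 0.271 rad = 15.5°.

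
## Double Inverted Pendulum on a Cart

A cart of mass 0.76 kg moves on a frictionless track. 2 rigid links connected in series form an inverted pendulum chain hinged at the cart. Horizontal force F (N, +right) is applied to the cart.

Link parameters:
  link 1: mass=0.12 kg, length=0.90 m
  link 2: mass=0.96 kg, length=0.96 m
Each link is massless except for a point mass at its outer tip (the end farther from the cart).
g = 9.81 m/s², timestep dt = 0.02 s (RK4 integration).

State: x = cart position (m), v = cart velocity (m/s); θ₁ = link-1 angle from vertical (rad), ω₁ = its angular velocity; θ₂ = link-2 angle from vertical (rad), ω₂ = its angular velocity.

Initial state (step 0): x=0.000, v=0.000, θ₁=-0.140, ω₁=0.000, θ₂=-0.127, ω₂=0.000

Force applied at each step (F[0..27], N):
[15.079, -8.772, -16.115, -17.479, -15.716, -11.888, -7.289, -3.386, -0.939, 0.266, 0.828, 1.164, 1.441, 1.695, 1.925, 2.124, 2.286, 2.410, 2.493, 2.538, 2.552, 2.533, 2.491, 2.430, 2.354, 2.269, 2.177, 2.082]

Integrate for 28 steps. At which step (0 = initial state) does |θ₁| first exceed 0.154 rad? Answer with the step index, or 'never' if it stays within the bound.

apply F[0]=+15.079 → step 1: x=0.004, v=0.423, θ₁=-0.145, ω₁=-0.514, θ₂=-0.127, ω₂=0.018
apply F[1]=-8.772 → step 2: x=0.011, v=0.239, θ₁=-0.154, ω₁=-0.388, θ₂=-0.126, ω₂=0.066
apply F[2]=-16.115 → step 3: x=0.012, v=-0.130, θ₁=-0.159, ω₁=-0.088, θ₂=-0.124, ω₂=0.140
apply F[3]=-17.479 → step 4: x=0.005, v=-0.533, θ₁=-0.157, ω₁=0.238, θ₂=-0.120, ω₂=0.226
apply F[4]=-15.716 → step 5: x=-0.009, v=-0.894, θ₁=-0.150, ω₁=0.523, θ₂=-0.115, ω₂=0.309
apply F[5]=-11.888 → step 6: x=-0.030, v=-1.162, θ₁=-0.137, ω₁=0.722, θ₂=-0.108, ω₂=0.376
apply F[6]=-7.289 → step 7: x=-0.054, v=-1.317, θ₁=-0.122, ω₁=0.819, θ₂=-0.100, ω₂=0.424
apply F[7]=-3.386 → step 8: x=-0.081, v=-1.376, θ₁=-0.105, ω₁=0.830, θ₂=-0.091, ω₂=0.455
apply F[8]=-0.939 → step 9: x=-0.109, v=-1.376, θ₁=-0.089, ω₁=0.792, θ₂=-0.082, ω₂=0.473
apply F[9]=+0.266 → step 10: x=-0.136, v=-1.348, θ₁=-0.074, ω₁=0.737, θ₂=-0.072, ω₂=0.480
apply F[10]=+0.828 → step 11: x=-0.163, v=-1.309, θ₁=-0.060, ω₁=0.680, θ₂=-0.063, ω₂=0.479
apply F[11]=+1.164 → step 12: x=-0.188, v=-1.265, θ₁=-0.047, ω₁=0.627, θ₂=-0.053, ω₂=0.471
apply F[12]=+1.441 → step 13: x=-0.213, v=-1.216, θ₁=-0.035, ω₁=0.577, θ₂=-0.044, ω₂=0.458
apply F[13]=+1.695 → step 14: x=-0.237, v=-1.164, θ₁=-0.024, ω₁=0.529, θ₂=-0.035, ω₂=0.440
apply F[14]=+1.925 → step 15: x=-0.260, v=-1.108, θ₁=-0.014, ω₁=0.483, θ₂=-0.026, ω₂=0.419
apply F[15]=+2.124 → step 16: x=-0.281, v=-1.050, θ₁=-0.004, ω₁=0.439, θ₂=-0.018, ω₂=0.395
apply F[16]=+2.286 → step 17: x=-0.302, v=-0.990, θ₁=0.004, ω₁=0.396, θ₂=-0.011, ω₂=0.370
apply F[17]=+2.410 → step 18: x=-0.321, v=-0.928, θ₁=0.011, ω₁=0.354, θ₂=-0.004, ω₂=0.343
apply F[18]=+2.493 → step 19: x=-0.339, v=-0.867, θ₁=0.018, ω₁=0.315, θ₂=0.003, ω₂=0.317
apply F[19]=+2.538 → step 20: x=-0.355, v=-0.806, θ₁=0.024, ω₁=0.277, θ₂=0.009, ω₂=0.290
apply F[20]=+2.552 → step 21: x=-0.371, v=-0.746, θ₁=0.029, ω₁=0.242, θ₂=0.015, ω₂=0.263
apply F[21]=+2.533 → step 22: x=-0.385, v=-0.688, θ₁=0.034, ω₁=0.209, θ₂=0.020, ω₂=0.237
apply F[22]=+2.491 → step 23: x=-0.398, v=-0.632, θ₁=0.037, ω₁=0.179, θ₂=0.024, ω₂=0.212
apply F[23]=+2.430 → step 24: x=-0.411, v=-0.579, θ₁=0.041, ω₁=0.151, θ₂=0.028, ω₂=0.188
apply F[24]=+2.354 → step 25: x=-0.422, v=-0.529, θ₁=0.044, ω₁=0.126, θ₂=0.032, ω₂=0.165
apply F[25]=+2.269 → step 26: x=-0.432, v=-0.482, θ₁=0.046, ω₁=0.104, θ₂=0.035, ω₂=0.144
apply F[26]=+2.177 → step 27: x=-0.441, v=-0.438, θ₁=0.048, ω₁=0.084, θ₂=0.037, ω₂=0.124
apply F[27]=+2.082 → step 28: x=-0.449, v=-0.397, θ₁=0.049, ω₁=0.066, θ₂=0.040, ω₂=0.106
|θ₁| = 0.1541 > 0.154 first at step 2.

Answer: 2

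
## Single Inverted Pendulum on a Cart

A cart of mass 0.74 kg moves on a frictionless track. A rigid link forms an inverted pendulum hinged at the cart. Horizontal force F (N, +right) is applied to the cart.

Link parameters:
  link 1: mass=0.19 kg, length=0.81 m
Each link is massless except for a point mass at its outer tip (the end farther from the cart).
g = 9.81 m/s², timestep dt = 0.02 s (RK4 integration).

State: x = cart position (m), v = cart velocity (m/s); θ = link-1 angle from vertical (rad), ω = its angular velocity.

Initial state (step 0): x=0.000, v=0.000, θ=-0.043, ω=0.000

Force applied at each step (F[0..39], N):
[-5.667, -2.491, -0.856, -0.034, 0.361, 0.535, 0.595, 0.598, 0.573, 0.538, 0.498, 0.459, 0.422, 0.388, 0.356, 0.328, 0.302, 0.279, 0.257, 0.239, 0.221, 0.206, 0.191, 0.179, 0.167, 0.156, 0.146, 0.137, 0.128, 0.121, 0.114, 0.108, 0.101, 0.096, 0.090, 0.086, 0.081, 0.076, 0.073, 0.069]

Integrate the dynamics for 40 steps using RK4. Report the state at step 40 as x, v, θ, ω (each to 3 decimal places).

Answer: x=-0.063, v=0.007, θ=0.007, ω=-0.012

Derivation:
apply F[0]=-5.667 → step 1: x=-0.002, v=-0.151, θ=-0.041, ω=0.176
apply F[1]=-2.491 → step 2: x=-0.005, v=-0.216, θ=-0.037, ω=0.247
apply F[2]=-0.856 → step 3: x=-0.010, v=-0.238, θ=-0.032, ω=0.265
apply F[3]=-0.034 → step 4: x=-0.014, v=-0.237, θ=-0.027, ω=0.257
apply F[4]=+0.361 → step 5: x=-0.019, v=-0.226, θ=-0.022, ω=0.238
apply F[5]=+0.535 → step 6: x=-0.023, v=-0.211, θ=-0.017, ω=0.214
apply F[6]=+0.595 → step 7: x=-0.028, v=-0.194, θ=-0.013, ω=0.190
apply F[7]=+0.598 → step 8: x=-0.031, v=-0.177, θ=-0.010, ω=0.166
apply F[8]=+0.573 → step 9: x=-0.035, v=-0.161, θ=-0.007, ω=0.145
apply F[9]=+0.538 → step 10: x=-0.038, v=-0.146, θ=-0.004, ω=0.125
apply F[10]=+0.498 → step 11: x=-0.040, v=-0.133, θ=-0.001, ω=0.108
apply F[11]=+0.459 → step 12: x=-0.043, v=-0.120, θ=0.001, ω=0.092
apply F[12]=+0.422 → step 13: x=-0.045, v=-0.109, θ=0.002, ω=0.079
apply F[13]=+0.388 → step 14: x=-0.047, v=-0.099, θ=0.004, ω=0.067
apply F[14]=+0.356 → step 15: x=-0.049, v=-0.089, θ=0.005, ω=0.056
apply F[15]=+0.328 → step 16: x=-0.051, v=-0.081, θ=0.006, ω=0.047
apply F[16]=+0.302 → step 17: x=-0.053, v=-0.073, θ=0.007, ω=0.039
apply F[17]=+0.279 → step 18: x=-0.054, v=-0.066, θ=0.008, ω=0.032
apply F[18]=+0.257 → step 19: x=-0.055, v=-0.059, θ=0.008, ω=0.025
apply F[19]=+0.239 → step 20: x=-0.056, v=-0.053, θ=0.009, ω=0.020
apply F[20]=+0.221 → step 21: x=-0.057, v=-0.048, θ=0.009, ω=0.015
apply F[21]=+0.206 → step 22: x=-0.058, v=-0.043, θ=0.009, ω=0.011
apply F[22]=+0.191 → step 23: x=-0.059, v=-0.038, θ=0.009, ω=0.008
apply F[23]=+0.179 → step 24: x=-0.060, v=-0.033, θ=0.009, ω=0.004
apply F[24]=+0.167 → step 25: x=-0.060, v=-0.029, θ=0.010, ω=0.002
apply F[25]=+0.156 → step 26: x=-0.061, v=-0.026, θ=0.010, ω=-0.001
apply F[26]=+0.146 → step 27: x=-0.061, v=-0.022, θ=0.009, ω=-0.003
apply F[27]=+0.137 → step 28: x=-0.062, v=-0.019, θ=0.009, ω=-0.004
apply F[28]=+0.128 → step 29: x=-0.062, v=-0.016, θ=0.009, ω=-0.006
apply F[29]=+0.121 → step 30: x=-0.062, v=-0.013, θ=0.009, ω=-0.007
apply F[30]=+0.114 → step 31: x=-0.063, v=-0.011, θ=0.009, ω=-0.008
apply F[31]=+0.108 → step 32: x=-0.063, v=-0.008, θ=0.009, ω=-0.009
apply F[32]=+0.101 → step 33: x=-0.063, v=-0.006, θ=0.009, ω=-0.009
apply F[33]=+0.096 → step 34: x=-0.063, v=-0.004, θ=0.009, ω=-0.010
apply F[34]=+0.090 → step 35: x=-0.063, v=-0.002, θ=0.008, ω=-0.011
apply F[35]=+0.086 → step 36: x=-0.063, v=0.000, θ=0.008, ω=-0.011
apply F[36]=+0.081 → step 37: x=-0.063, v=0.002, θ=0.008, ω=-0.011
apply F[37]=+0.076 → step 38: x=-0.063, v=0.004, θ=0.008, ω=-0.011
apply F[38]=+0.073 → step 39: x=-0.063, v=0.005, θ=0.007, ω=-0.011
apply F[39]=+0.069 → step 40: x=-0.063, v=0.007, θ=0.007, ω=-0.012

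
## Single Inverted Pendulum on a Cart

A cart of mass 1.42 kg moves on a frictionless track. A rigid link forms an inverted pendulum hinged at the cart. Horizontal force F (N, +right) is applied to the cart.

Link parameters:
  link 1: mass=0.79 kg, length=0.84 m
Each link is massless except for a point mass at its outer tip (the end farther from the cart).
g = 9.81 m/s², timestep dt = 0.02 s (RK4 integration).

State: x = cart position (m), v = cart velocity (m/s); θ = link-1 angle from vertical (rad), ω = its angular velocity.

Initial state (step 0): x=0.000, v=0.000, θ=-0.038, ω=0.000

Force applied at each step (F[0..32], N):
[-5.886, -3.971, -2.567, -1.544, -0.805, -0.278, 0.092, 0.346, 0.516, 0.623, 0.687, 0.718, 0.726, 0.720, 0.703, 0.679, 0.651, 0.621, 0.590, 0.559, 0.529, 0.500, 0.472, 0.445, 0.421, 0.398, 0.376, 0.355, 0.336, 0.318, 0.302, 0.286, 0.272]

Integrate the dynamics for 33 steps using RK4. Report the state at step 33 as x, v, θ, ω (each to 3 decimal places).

apply F[0]=-5.886 → step 1: x=-0.001, v=-0.079, θ=-0.037, ω=0.085
apply F[1]=-3.971 → step 2: x=-0.003, v=-0.131, θ=-0.035, ω=0.138
apply F[2]=-2.567 → step 3: x=-0.006, v=-0.163, θ=-0.032, ω=0.169
apply F[3]=-1.544 → step 4: x=-0.009, v=-0.182, θ=-0.028, ω=0.184
apply F[4]=-0.805 → step 5: x=-0.013, v=-0.190, θ=-0.025, ω=0.188
apply F[5]=-0.278 → step 6: x=-0.017, v=-0.192, θ=-0.021, ω=0.184
apply F[6]=+0.092 → step 7: x=-0.021, v=-0.188, θ=-0.017, ω=0.176
apply F[7]=+0.346 → step 8: x=-0.024, v=-0.182, θ=-0.014, ω=0.164
apply F[8]=+0.516 → step 9: x=-0.028, v=-0.173, θ=-0.011, ω=0.151
apply F[9]=+0.623 → step 10: x=-0.031, v=-0.163, θ=-0.008, ω=0.137
apply F[10]=+0.687 → step 11: x=-0.034, v=-0.153, θ=-0.005, ω=0.124
apply F[11]=+0.718 → step 12: x=-0.037, v=-0.142, θ=-0.003, ω=0.110
apply F[12]=+0.726 → step 13: x=-0.040, v=-0.132, θ=-0.001, ω=0.097
apply F[13]=+0.720 → step 14: x=-0.043, v=-0.122, θ=0.001, ω=0.085
apply F[14]=+0.703 → step 15: x=-0.045, v=-0.112, θ=0.003, ω=0.074
apply F[15]=+0.679 → step 16: x=-0.047, v=-0.103, θ=0.004, ω=0.064
apply F[16]=+0.651 → step 17: x=-0.049, v=-0.094, θ=0.005, ω=0.055
apply F[17]=+0.621 → step 18: x=-0.051, v=-0.086, θ=0.006, ω=0.046
apply F[18]=+0.590 → step 19: x=-0.052, v=-0.078, θ=0.007, ω=0.039
apply F[19]=+0.559 → step 20: x=-0.054, v=-0.071, θ=0.008, ω=0.032
apply F[20]=+0.529 → step 21: x=-0.055, v=-0.065, θ=0.008, ω=0.026
apply F[21]=+0.500 → step 22: x=-0.057, v=-0.059, θ=0.009, ω=0.021
apply F[22]=+0.472 → step 23: x=-0.058, v=-0.053, θ=0.009, ω=0.016
apply F[23]=+0.445 → step 24: x=-0.059, v=-0.048, θ=0.009, ω=0.012
apply F[24]=+0.421 → step 25: x=-0.060, v=-0.043, θ=0.010, ω=0.008
apply F[25]=+0.398 → step 26: x=-0.060, v=-0.038, θ=0.010, ω=0.005
apply F[26]=+0.376 → step 27: x=-0.061, v=-0.034, θ=0.010, ω=0.003
apply F[27]=+0.355 → step 28: x=-0.062, v=-0.030, θ=0.010, ω=0.000
apply F[28]=+0.336 → step 29: x=-0.062, v=-0.026, θ=0.010, ω=-0.002
apply F[29]=+0.318 → step 30: x=-0.063, v=-0.023, θ=0.010, ω=-0.004
apply F[30]=+0.302 → step 31: x=-0.063, v=-0.020, θ=0.010, ω=-0.005
apply F[31]=+0.286 → step 32: x=-0.064, v=-0.017, θ=0.010, ω=-0.006
apply F[32]=+0.272 → step 33: x=-0.064, v=-0.014, θ=0.009, ω=-0.008

Answer: x=-0.064, v=-0.014, θ=0.009, ω=-0.008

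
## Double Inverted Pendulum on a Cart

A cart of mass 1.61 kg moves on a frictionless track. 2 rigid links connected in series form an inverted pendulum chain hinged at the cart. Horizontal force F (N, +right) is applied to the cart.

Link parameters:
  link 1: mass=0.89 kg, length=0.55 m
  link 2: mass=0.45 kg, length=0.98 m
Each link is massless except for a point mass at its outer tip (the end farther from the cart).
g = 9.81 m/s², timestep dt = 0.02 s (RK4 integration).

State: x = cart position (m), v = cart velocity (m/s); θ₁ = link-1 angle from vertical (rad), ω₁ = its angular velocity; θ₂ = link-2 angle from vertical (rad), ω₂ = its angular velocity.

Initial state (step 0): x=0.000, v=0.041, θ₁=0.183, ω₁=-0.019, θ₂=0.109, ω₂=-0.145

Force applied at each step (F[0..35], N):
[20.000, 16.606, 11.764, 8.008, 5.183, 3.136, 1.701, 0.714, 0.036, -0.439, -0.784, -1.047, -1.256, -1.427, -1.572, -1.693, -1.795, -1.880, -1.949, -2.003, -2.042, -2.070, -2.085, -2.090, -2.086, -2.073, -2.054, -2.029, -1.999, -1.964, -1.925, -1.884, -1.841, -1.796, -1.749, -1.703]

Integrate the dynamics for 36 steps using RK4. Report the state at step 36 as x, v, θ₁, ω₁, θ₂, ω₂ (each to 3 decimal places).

Answer: x=0.315, v=0.154, θ₁=-0.044, ω₁=0.013, θ₂=-0.022, ω₂=-0.049

Derivation:
apply F[0]=+20.000 → step 1: x=0.003, v=0.255, θ₁=0.180, ω₁=-0.321, θ₂=0.106, ω₂=-0.171
apply F[1]=+16.606 → step 2: x=0.010, v=0.429, θ₁=0.171, ω₁=-0.556, θ₂=0.102, ω₂=-0.196
apply F[2]=+11.764 → step 3: x=0.020, v=0.547, θ₁=0.158, ω₁=-0.697, θ₂=0.098, ω₂=-0.216
apply F[3]=+8.008 → step 4: x=0.031, v=0.621, θ₁=0.144, ω₁=-0.767, θ₂=0.094, ω₂=-0.233
apply F[4]=+5.183 → step 5: x=0.044, v=0.664, θ₁=0.128, ω₁=-0.787, θ₂=0.089, ω₂=-0.246
apply F[5]=+3.136 → step 6: x=0.058, v=0.684, θ₁=0.113, ω₁=-0.775, θ₂=0.084, ω₂=-0.256
apply F[6]=+1.701 → step 7: x=0.071, v=0.689, θ₁=0.097, ω₁=-0.742, θ₂=0.079, ω₂=-0.263
apply F[7]=+0.714 → step 8: x=0.085, v=0.683, θ₁=0.083, ω₁=-0.697, θ₂=0.073, ω₂=-0.267
apply F[8]=+0.036 → step 9: x=0.099, v=0.672, θ₁=0.070, ω₁=-0.648, θ₂=0.068, ω₂=-0.269
apply F[9]=-0.439 → step 10: x=0.112, v=0.656, θ₁=0.057, ω₁=-0.598, θ₂=0.062, ω₂=-0.269
apply F[10]=-0.784 → step 11: x=0.125, v=0.638, θ₁=0.046, ω₁=-0.549, θ₂=0.057, ω₂=-0.266
apply F[11]=-1.047 → step 12: x=0.137, v=0.619, θ₁=0.035, ω₁=-0.501, θ₂=0.052, ω₂=-0.262
apply F[12]=-1.256 → step 13: x=0.149, v=0.598, θ₁=0.026, ω₁=-0.457, θ₂=0.047, ω₂=-0.256
apply F[13]=-1.427 → step 14: x=0.161, v=0.577, θ₁=0.017, ω₁=-0.415, θ₂=0.042, ω₂=-0.250
apply F[14]=-1.572 → step 15: x=0.173, v=0.556, θ₁=0.009, ω₁=-0.375, θ₂=0.037, ω₂=-0.242
apply F[15]=-1.693 → step 16: x=0.183, v=0.534, θ₁=0.002, ω₁=-0.339, θ₂=0.032, ω₂=-0.233
apply F[16]=-1.795 → step 17: x=0.194, v=0.512, θ₁=-0.004, ω₁=-0.304, θ₂=0.027, ω₂=-0.224
apply F[17]=-1.880 → step 18: x=0.204, v=0.489, θ₁=-0.010, ω₁=-0.273, θ₂=0.023, ω₂=-0.214
apply F[18]=-1.949 → step 19: x=0.213, v=0.467, θ₁=-0.015, ω₁=-0.243, θ₂=0.019, ω₂=-0.204
apply F[19]=-2.003 → step 20: x=0.223, v=0.445, θ₁=-0.020, ω₁=-0.215, θ₂=0.015, ω₂=-0.194
apply F[20]=-2.042 → step 21: x=0.231, v=0.424, θ₁=-0.024, ω₁=-0.190, θ₂=0.011, ω₂=-0.183
apply F[21]=-2.070 → step 22: x=0.240, v=0.402, θ₁=-0.028, ω₁=-0.166, θ₂=0.007, ω₂=-0.173
apply F[22]=-2.085 → step 23: x=0.247, v=0.381, θ₁=-0.031, ω₁=-0.145, θ₂=0.004, ω₂=-0.162
apply F[23]=-2.090 → step 24: x=0.255, v=0.360, θ₁=-0.033, ω₁=-0.124, θ₂=0.001, ω₂=-0.152
apply F[24]=-2.086 → step 25: x=0.262, v=0.340, θ₁=-0.036, ω₁=-0.106, θ₂=-0.002, ω₂=-0.142
apply F[25]=-2.073 → step 26: x=0.268, v=0.320, θ₁=-0.038, ω₁=-0.089, θ₂=-0.005, ω₂=-0.132
apply F[26]=-2.054 → step 27: x=0.275, v=0.301, θ₁=-0.039, ω₁=-0.074, θ₂=-0.007, ω₂=-0.122
apply F[27]=-2.029 → step 28: x=0.280, v=0.282, θ₁=-0.041, ω₁=-0.060, θ₂=-0.010, ω₂=-0.112
apply F[28]=-1.999 → step 29: x=0.286, v=0.264, θ₁=-0.042, ω₁=-0.047, θ₂=-0.012, ω₂=-0.103
apply F[29]=-1.964 → step 30: x=0.291, v=0.247, θ₁=-0.042, ω₁=-0.036, θ₂=-0.014, ω₂=-0.094
apply F[30]=-1.925 → step 31: x=0.296, v=0.230, θ₁=-0.043, ω₁=-0.025, θ₂=-0.015, ω₂=-0.086
apply F[31]=-1.884 → step 32: x=0.300, v=0.213, θ₁=-0.043, ω₁=-0.016, θ₂=-0.017, ω₂=-0.077
apply F[32]=-1.841 → step 33: x=0.304, v=0.198, θ₁=-0.044, ω₁=-0.007, θ₂=-0.019, ω₂=-0.070
apply F[33]=-1.796 → step 34: x=0.308, v=0.182, θ₁=-0.044, ω₁=0.000, θ₂=-0.020, ω₂=-0.062
apply F[34]=-1.749 → step 35: x=0.312, v=0.168, θ₁=-0.044, ω₁=0.007, θ₂=-0.021, ω₂=-0.055
apply F[35]=-1.703 → step 36: x=0.315, v=0.154, θ₁=-0.044, ω₁=0.013, θ₂=-0.022, ω₂=-0.049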